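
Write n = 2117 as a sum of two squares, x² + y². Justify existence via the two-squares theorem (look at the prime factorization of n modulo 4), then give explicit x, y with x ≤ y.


Step 1: Factor n = 2117 = 29 · 73.
Step 2: Check the mod-4 condition on each prime factor: 29 ≡ 1 (mod 4), exponent 1; 73 ≡ 1 (mod 4), exponent 1.
All primes ≡ 3 (mod 4) appear to even exponent (or don't appear), so by the two-squares theorem n IS expressible as a sum of two squares.
Step 3: Build a representation. Here n = 29 · 73 is a product of primes ≡ 1 (mod 4). Each prime p ≡ 1 (mod 4) is itself a sum of two squares; find a² by testing p − a² for a perfect square:
  29: 29 − 1² = 28, 29 − 2² = 25 = 5² ⇒ 29 = 2² + 5².
  73: 73 − 1² = 72, 73 − 2² = 69, 73 − 3² = 64 = 8² ⇒ 73 = 3² + 8².
  Combine using the Brahmagupta–Fibonacci identity (a² + b²)(c² + d²) = (ac − bd)² + (ad + bc)² = (ac + bd)² + (ad − bc)²:
  29 · 73 = 2117: from (2² + 5²)(3² + 8²), take (2·3 − 5·8, 2·8 + 5·3) = (6 − 40, 16 + 15) = (-34, 31); dropping signs (only squares matter) gives (34, 31); check 34² + 31² = 1156 + 961 = 2117 ✓.
Step 4: Order so x ≤ y and verify: 31² + 34² = 961 + 1156 = 2117 = n. ✓

n = 2117 = 31² + 34² (one valid representation with x ≤ y).


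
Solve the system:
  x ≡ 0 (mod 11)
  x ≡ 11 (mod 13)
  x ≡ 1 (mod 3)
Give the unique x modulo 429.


Moduli 11, 13, 3 are pairwise coprime; by CRT there is a unique solution modulo M = 11 · 13 · 3 = 429.
Solve pairwise, accumulating the modulus:
  Start with x ≡ 0 (mod 11).
  Combine with x ≡ 11 (mod 13): since gcd(11, 13) = 1, we get a unique residue mod 143.
    Write x = 0 + 11·t and substitute into x ≡ 11 (mod 13): 11·t ≡ 11 − 0 = 11 (mod 13).
    The inverse of 11 mod 13 is 6 (since 11·6 = 66 = 5·13 + 1), so t ≡ 6·11 = 66 ≡ 1 (mod 13).
    Then x = 0 + 11·1 = 11, valid modulo lcm(11, 13) = 143: x ≡ 11 (mod 143).
  Combine with x ≡ 1 (mod 3): since gcd(143, 3) = 1, we get a unique residue mod 429.
    Write x = 11 + 143·t and substitute into x ≡ 1 (mod 3): 143·t ≡ 1 − 11 = -10 (mod 3).
    Reduce coefficients mod 3: 2·t ≡ 2 (mod 3).
    The inverse of 2 mod 3 is 2 (since 2·2 = 4 = 1·3 + 1), so t ≡ 2·2 = 4 ≡ 1 (mod 3).
    Then x = 11 + 143·1 = 154, valid modulo lcm(143, 3) = 429: x ≡ 154 (mod 429).
Verify: 154 mod 11 = 0 ✓, 154 mod 13 = 11 ✓, 154 mod 3 = 1 ✓.

x ≡ 154 (mod 429).


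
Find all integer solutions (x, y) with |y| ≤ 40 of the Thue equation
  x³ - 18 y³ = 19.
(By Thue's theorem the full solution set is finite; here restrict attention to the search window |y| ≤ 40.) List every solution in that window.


The equation is x³ - 18y³ = 19. For fixed y, x³ = 18·y³ + 19, so a solution requires the RHS to be a perfect cube.
Strategy: iterate y from -40 to 40, compute RHS = 18·y³ + 19, and check whether it is a (positive or negative) perfect cube.
Check small values of y:
  y = 0: RHS = 19 is not a perfect cube.
  y = 1: RHS = 37 is not a perfect cube.
  y = -1: RHS = 1 = (1)³ ⇒ x = 1 works.
  y = 2: RHS = 163 is not a perfect cube.
  y = -2: RHS = -125 = (-5)³ ⇒ x = -5 works.
  y = 3: RHS = 505 is not a perfect cube.
  y = -3: RHS = -467 is not a perfect cube.
Continuing the search up to |y| = 40 finds no further solutions beyond those listed.
Collected solutions: (1, -1), (-5, -2).

Solutions (with |y| ≤ 40): (1, -1), (-5, -2).


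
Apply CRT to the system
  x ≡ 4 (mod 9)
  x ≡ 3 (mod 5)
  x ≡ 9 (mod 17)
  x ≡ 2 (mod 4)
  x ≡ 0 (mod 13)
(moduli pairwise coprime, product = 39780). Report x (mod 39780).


Product of moduli M = 9 · 5 · 17 · 4 · 13 = 39780.
Merge one congruence at a time:
  Start: x ≡ 4 (mod 9).
  Combine with x ≡ 3 (mod 5); new modulus lcm = 45.
    Write x = 4 + 9·t and substitute into x ≡ 3 (mod 5): 9·t ≡ 3 − 4 = -1 (mod 5).
    Reduce coefficients mod 5: 4·t ≡ 4 (mod 5).
    The inverse of 4 mod 5 is 4 (since 4·4 = 16 = 3·5 + 1), so t ≡ 4·4 = 16 ≡ 1 (mod 5).
    Then x = 4 + 9·1 = 13, valid modulo lcm(9, 5) = 45: x ≡ 13 (mod 45).
  Combine with x ≡ 9 (mod 17); new modulus lcm = 765.
    Write x = 13 + 45·t and substitute into x ≡ 9 (mod 17): 45·t ≡ 9 − 13 = -4 (mod 17).
    Reduce coefficients mod 17: 11·t ≡ 13 (mod 17).
    The inverse of 11 mod 17 is 14 (since 11·14 = 154 = 9·17 + 1), so t ≡ 14·13 = 182 ≡ 12 (mod 17).
    Then x = 13 + 45·12 = 553, valid modulo lcm(45, 17) = 765: x ≡ 553 (mod 765).
  Combine with x ≡ 2 (mod 4); new modulus lcm = 3060.
    Write x = 553 + 765·t and substitute into x ≡ 2 (mod 4): 765·t ≡ 2 − 553 = -551 (mod 4).
    Reduce coefficients mod 4: 1·t ≡ 1 (mod 4).
    So t ≡ 1 (mod 4).
    Then x = 553 + 765·1 = 1318, valid modulo lcm(765, 4) = 3060: x ≡ 1318 (mod 3060).
  Combine with x ≡ 0 (mod 13); new modulus lcm = 39780.
    Write x = 1318 + 3060·t and substitute into x ≡ 0 (mod 13): 3060·t ≡ 0 − 1318 = -1318 (mod 13).
    Reduce coefficients mod 13: 5·t ≡ 8 (mod 13).
    The inverse of 5 mod 13 is 8 (since 5·8 = 40 = 3·13 + 1), so t ≡ 8·8 = 64 ≡ 12 (mod 13).
    Then x = 1318 + 3060·12 = 38038, valid modulo lcm(3060, 13) = 39780: x ≡ 38038 (mod 39780).
Verify against each original: 38038 mod 9 = 4, 38038 mod 5 = 3, 38038 mod 17 = 9, 38038 mod 4 = 2, 38038 mod 13 = 0.

x ≡ 38038 (mod 39780).


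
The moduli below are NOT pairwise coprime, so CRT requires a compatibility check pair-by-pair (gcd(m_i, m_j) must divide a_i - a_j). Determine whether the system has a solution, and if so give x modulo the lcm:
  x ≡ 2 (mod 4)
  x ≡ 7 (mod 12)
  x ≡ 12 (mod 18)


Moduli 4, 12, 18 are not pairwise coprime, so CRT works modulo lcm(m_i) when all pairwise compatibility conditions hold.
Pairwise compatibility: gcd(m_i, m_j) must divide a_i - a_j for every pair.
Merge one congruence at a time:
  Start: x ≡ 2 (mod 4).
  Combine with x ≡ 7 (mod 12): gcd(4, 12) = 4, and 7 - 2 = 5 is NOT divisible by 4.
    ⇒ system is inconsistent (no integer solution).

No solution (the system is inconsistent).


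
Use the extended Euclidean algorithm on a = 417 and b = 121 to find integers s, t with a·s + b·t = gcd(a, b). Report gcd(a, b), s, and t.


Euclidean algorithm on (417, 121) — divide until remainder is 0:
  417 = 3 · 121 + 54
  121 = 2 · 54 + 13
  54 = 4 · 13 + 2
  13 = 6 · 2 + 1
  2 = 2 · 1 + 0
gcd(417, 121) = 1.
Track Bezout coefficients alongside the remainders: start with r₀ = 417 = a·1 + b·0 (s = 1, t = 0) and r₁ = 121 = a·0 + b·1 (s = 0, t = 1); each new remainder r_{k+1} = r_{k-1} − q_k·r_k inherits s_{k+1} = s_{k-1} − q_k·s_k, t_{k+1} = t_{k-1} − q_k·t_k, so r_k = a·s_k + b·t_k at every step:
  q = 3: r = 54, s = 1 − 3·0 = 1, t = 0 − 3·1 = -3  (check: 417·1 + 121·(-3) = 54)
  q = 2: r = 13, s = 0 − 2·1 = -2, t = 1 − 2·(-3) = 7  (check: 417·(-2) + 121·7 = 13)
  q = 4: r = 2, s = 1 − 4·(-2) = 9, t = -3 − 4·7 = -31  (check: 417·9 + 121·(-31) = 2)
  q = 6: r = 1, s = -2 − 6·9 = -56, t = 7 − 6·(-31) = 193  (check: 417·(-56) + 121·193 = 1)
The row with r = 1 (the gcd) gives the Bezout coefficients s = -56, t = 193.
Result: 417 · (-56) + 121 · (193) = 1.

gcd(417, 121) = 1; s = -56, t = 193 (check: 417·(-56) + 121·193 = 1).


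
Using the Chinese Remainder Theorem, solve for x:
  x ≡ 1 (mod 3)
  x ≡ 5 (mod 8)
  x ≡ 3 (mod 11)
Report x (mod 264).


Moduli 3, 8, 11 are pairwise coprime; by CRT there is a unique solution modulo M = 3 · 8 · 11 = 264.
Solve pairwise, accumulating the modulus:
  Start with x ≡ 1 (mod 3).
  Combine with x ≡ 5 (mod 8): since gcd(3, 8) = 1, we get a unique residue mod 24.
    Write x = 1 + 3·t and substitute into x ≡ 5 (mod 8): 3·t ≡ 5 − 1 = 4 (mod 8).
    The inverse of 3 mod 8 is 3 (since 3·3 = 9 = 1·8 + 1), so t ≡ 3·4 = 12 ≡ 4 (mod 8).
    Then x = 1 + 3·4 = 13, valid modulo lcm(3, 8) = 24: x ≡ 13 (mod 24).
  Combine with x ≡ 3 (mod 11): since gcd(24, 11) = 1, we get a unique residue mod 264.
    Write x = 13 + 24·t and substitute into x ≡ 3 (mod 11): 24·t ≡ 3 − 13 = -10 (mod 11).
    Reduce coefficients mod 11: 2·t ≡ 1 (mod 11).
    The inverse of 2 mod 11 is 6 (since 2·6 = 12 = 1·11 + 1), so t ≡ 6·1 = 6 ≡ 6 (mod 11).
    Then x = 13 + 24·6 = 157, valid modulo lcm(24, 11) = 264: x ≡ 157 (mod 264).
Verify: 157 mod 3 = 1 ✓, 157 mod 8 = 5 ✓, 157 mod 11 = 3 ✓.

x ≡ 157 (mod 264).


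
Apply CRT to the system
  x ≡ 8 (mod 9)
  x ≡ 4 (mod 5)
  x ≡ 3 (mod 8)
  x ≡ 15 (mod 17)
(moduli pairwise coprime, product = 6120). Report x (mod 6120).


Product of moduli M = 9 · 5 · 8 · 17 = 6120.
Merge one congruence at a time:
  Start: x ≡ 8 (mod 9).
  Combine with x ≡ 4 (mod 5); new modulus lcm = 45.
    Write x = 8 + 9·t and substitute into x ≡ 4 (mod 5): 9·t ≡ 4 − 8 = -4 (mod 5).
    Reduce coefficients mod 5: 4·t ≡ 1 (mod 5).
    The inverse of 4 mod 5 is 4 (since 4·4 = 16 = 3·5 + 1), so t ≡ 4·1 = 4 ≡ 4 (mod 5).
    Then x = 8 + 9·4 = 44, valid modulo lcm(9, 5) = 45: x ≡ 44 (mod 45).
  Combine with x ≡ 3 (mod 8); new modulus lcm = 360.
    Write x = 44 + 45·t and substitute into x ≡ 3 (mod 8): 45·t ≡ 3 − 44 = -41 (mod 8).
    Reduce coefficients mod 8: 5·t ≡ 7 (mod 8).
    The inverse of 5 mod 8 is 5 (since 5·5 = 25 = 3·8 + 1), so t ≡ 5·7 = 35 ≡ 3 (mod 8).
    Then x = 44 + 45·3 = 179, valid modulo lcm(45, 8) = 360: x ≡ 179 (mod 360).
  Combine with x ≡ 15 (mod 17); new modulus lcm = 6120.
    Write x = 179 + 360·t and substitute into x ≡ 15 (mod 17): 360·t ≡ 15 − 179 = -164 (mod 17).
    Reduce coefficients mod 17: 3·t ≡ 6 (mod 17).
    The inverse of 3 mod 17 is 6 (since 3·6 = 18 = 1·17 + 1), so t ≡ 6·6 = 36 ≡ 2 (mod 17).
    Then x = 179 + 360·2 = 899, valid modulo lcm(360, 17) = 6120: x ≡ 899 (mod 6120).
Verify against each original: 899 mod 9 = 8, 899 mod 5 = 4, 899 mod 8 = 3, 899 mod 17 = 15.

x ≡ 899 (mod 6120).


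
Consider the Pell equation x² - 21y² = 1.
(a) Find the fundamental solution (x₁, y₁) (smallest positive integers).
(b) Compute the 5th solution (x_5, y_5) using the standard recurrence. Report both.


Step 1: Find the fundamental solution (x₁, y₁) of x² - 21y² = 1.
  Expand √21 as a continued fraction. a₀ = ⌊√21⌋ = 4; iterate m_{k+1} = d_k·a_k − m_k, d_{k+1} = (21 − m_{k+1}²)/d_k, a_{k+1} = ⌊(a₀ + m_{k+1})/d_{k+1}⌋ (starting m₀ = 0, d₀ = 1), with convergents p_k = a_k·p_{k-1} + p_{k-2}, q_k = a_k·q_{k-1} + q_{k-2} (p₋₁ = 1, q₋₁ = 0):
  k = 0: a₀ = 4; p₀/q₀ = 4/1; p₀² − 21·q₀² = 16 − 21 = -5.
  k = 1: m = 4, d = 5, a = ⌊(4 + 4)/5⌋ = 1; p/q = (1·4 + 1)/(1·1 + 0) = 5/1; p² − 21·q² = 25 − 21 = 4.
  k = 2: m = 1, d = 4, a = ⌊(4 + 1)/4⌋ = 1; p/q = (1·5 + 4)/(1·1 + 1) = 9/2; p² − 21·q² = 81 − 84 = -3.
  k = 3: m = 3, d = 3, a = ⌊(4 + 3)/3⌋ = 2; p/q = (2·9 + 5)/(2·2 + 1) = 23/5; p² − 21·q² = 529 − 525 = 4.
  k = 4: m = 3, d = 4, a = ⌊(4 + 3)/4⌋ = 1; p/q = (1·23 + 9)/(1·5 + 2) = 32/7; p² − 21·q² = 1024 − 1029 = -5.
  k = 5: m = 1, d = 5, a = ⌊(4 + 1)/5⌋ = 1; p/q = (1·32 + 23)/(1·7 + 5) = 55/12; p² − 21·q² = 3025 − 3024 = 1.
  The first convergent with p² − 21·q² = 1 gives the fundamental solution (x₁, y₁) = (55, 12).
Step 2: Apply the recurrence (x_{n+1}, y_{n+1}) = (x₁x_n + 21y₁y_n, x₁y_n + y₁x_n) repeatedly.
  From (x_1, y_1) = (55, 12): x_2 = 55·55 + 21·12·12 = 6049; y_2 = 55·12 + 12·55 = 1320.
  From (x_2, y_2) = (6049, 1320): x_3 = 55·6049 + 21·12·1320 = 665335; y_3 = 55·1320 + 12·6049 = 145188.
  From (x_3, y_3) = (665335, 145188): x_4 = 55·665335 + 21·12·145188 = 73180801; y_4 = 55·145188 + 12·665335 = 15969360.
  From (x_4, y_4) = (73180801, 15969360): x_5 = 55·73180801 + 21·12·15969360 = 8049222775; y_5 = 55·15969360 + 12·73180801 = 1756484412.
Step 3: Verify x_5² - 21·y_5² = 64789987281578700625 - 64789987281578700624 = 1 (should be 1). ✓

(x_1, y_1) = (55, 12); (x_5, y_5) = (8049222775, 1756484412).


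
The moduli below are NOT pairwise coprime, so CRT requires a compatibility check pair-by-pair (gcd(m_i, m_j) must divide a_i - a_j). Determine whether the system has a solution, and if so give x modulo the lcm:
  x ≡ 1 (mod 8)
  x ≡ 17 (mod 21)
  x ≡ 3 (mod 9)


Moduli 8, 21, 9 are not pairwise coprime, so CRT works modulo lcm(m_i) when all pairwise compatibility conditions hold.
Pairwise compatibility: gcd(m_i, m_j) must divide a_i - a_j for every pair.
Merge one congruence at a time:
  Start: x ≡ 1 (mod 8).
  Combine with x ≡ 17 (mod 21): gcd(8, 21) = 1; 17 - 1 = 16, which IS divisible by 1, so compatible.
    Write x = 1 + 8·t and substitute into x ≡ 17 (mod 21): 8·t ≡ 17 − 1 = 16 (mod 21).
    The inverse of 8 mod 21 is 8 (since 8·8 = 64 = 3·21 + 1), so t ≡ 8·16 = 128 ≡ 2 (mod 21).
    Then x = 1 + 8·2 = 17, valid modulo lcm(8, 21) = 168: x ≡ 17 (mod 168).
  Combine with x ≡ 3 (mod 9): gcd(168, 9) = 3, and 3 - 17 = -14 is NOT divisible by 3.
    ⇒ system is inconsistent (no integer solution).

No solution (the system is inconsistent).


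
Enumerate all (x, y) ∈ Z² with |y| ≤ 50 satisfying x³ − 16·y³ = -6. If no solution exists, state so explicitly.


The equation is x³ - 16y³ = -6. For fixed y, x³ = 16·y³ − 6, so a solution requires the RHS to be a perfect cube.
Strategy: iterate y from -50 to 50, compute RHS = 16·y³ − 6, and check whether it is a (positive or negative) perfect cube.
Check small values of y:
  y = 0: RHS = -6 is not a perfect cube.
  y = 1: RHS = 10 is not a perfect cube.
  y = -1: RHS = -22 is not a perfect cube.
  y = 2: RHS = 122 is not a perfect cube.
  y = -2: RHS = -134 is not a perfect cube.
  y = 3: RHS = 426 is not a perfect cube.
  y = -3: RHS = -438 is not a perfect cube.
Continuing the search up to |y| = 50 finds no solutions either.
No (x, y) in the scanned range satisfies the equation.

No integer solutions with |y| ≤ 50.


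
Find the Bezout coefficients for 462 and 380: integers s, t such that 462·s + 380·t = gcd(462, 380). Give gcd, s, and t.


Euclidean algorithm on (462, 380) — divide until remainder is 0:
  462 = 1 · 380 + 82
  380 = 4 · 82 + 52
  82 = 1 · 52 + 30
  52 = 1 · 30 + 22
  30 = 1 · 22 + 8
  22 = 2 · 8 + 6
  8 = 1 · 6 + 2
  6 = 3 · 2 + 0
gcd(462, 380) = 2.
Track Bezout coefficients alongside the remainders: start with r₀ = 462 = a·1 + b·0 (s = 1, t = 0) and r₁ = 380 = a·0 + b·1 (s = 0, t = 1); each new remainder r_{k+1} = r_{k-1} − q_k·r_k inherits s_{k+1} = s_{k-1} − q_k·s_k, t_{k+1} = t_{k-1} − q_k·t_k, so r_k = a·s_k + b·t_k at every step:
  q = 1: r = 82, s = 1 − 1·0 = 1, t = 0 − 1·1 = -1  (check: 462·1 + 380·(-1) = 82)
  q = 4: r = 52, s = 0 − 4·1 = -4, t = 1 − 4·(-1) = 5  (check: 462·(-4) + 380·5 = 52)
  q = 1: r = 30, s = 1 − 1·(-4) = 5, t = -1 − 1·5 = -6  (check: 462·5 + 380·(-6) = 30)
  q = 1: r = 22, s = -4 − 1·5 = -9, t = 5 − 1·(-6) = 11  (check: 462·(-9) + 380·11 = 22)
  q = 1: r = 8, s = 5 − 1·(-9) = 14, t = -6 − 1·11 = -17  (check: 462·14 + 380·(-17) = 8)
  q = 2: r = 6, s = -9 − 2·14 = -37, t = 11 − 2·(-17) = 45  (check: 462·(-37) + 380·45 = 6)
  q = 1: r = 2, s = 14 − 1·(-37) = 51, t = -17 − 1·45 = -62  (check: 462·51 + 380·(-62) = 2)
The row with r = 2 (the gcd) gives the Bezout coefficients s = 51, t = -62.
Result: 462 · (51) + 380 · (-62) = 2.

gcd(462, 380) = 2; s = 51, t = -62 (check: 462·51 + 380·(-62) = 2).


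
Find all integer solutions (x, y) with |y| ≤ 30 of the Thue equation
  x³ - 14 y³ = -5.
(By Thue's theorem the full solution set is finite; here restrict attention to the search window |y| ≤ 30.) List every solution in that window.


The equation is x³ - 14y³ = -5. For fixed y, x³ = 14·y³ − 5, so a solution requires the RHS to be a perfect cube.
Strategy: iterate y from -30 to 30, compute RHS = 14·y³ − 5, and check whether it is a (positive or negative) perfect cube.
Check small values of y:
  y = 0: RHS = -5 is not a perfect cube.
  y = 1: RHS = 9 is not a perfect cube.
  y = -1: RHS = -19 is not a perfect cube.
  y = 2: RHS = 107 is not a perfect cube.
  y = -2: RHS = -117 is not a perfect cube.
  y = 3: RHS = 373 is not a perfect cube.
  y = -3: RHS = -383 is not a perfect cube.
Continuing the search up to |y| = 30 finds no solutions either.
No (x, y) in the scanned range satisfies the equation.

No integer solutions with |y| ≤ 30.


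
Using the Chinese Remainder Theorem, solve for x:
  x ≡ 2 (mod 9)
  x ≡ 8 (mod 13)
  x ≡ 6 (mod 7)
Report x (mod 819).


Moduli 9, 13, 7 are pairwise coprime; by CRT there is a unique solution modulo M = 9 · 13 · 7 = 819.
Solve pairwise, accumulating the modulus:
  Start with x ≡ 2 (mod 9).
  Combine with x ≡ 8 (mod 13): since gcd(9, 13) = 1, we get a unique residue mod 117.
    Write x = 2 + 9·t and substitute into x ≡ 8 (mod 13): 9·t ≡ 8 − 2 = 6 (mod 13).
    The inverse of 9 mod 13 is 3 (since 9·3 = 27 = 2·13 + 1), so t ≡ 3·6 = 18 ≡ 5 (mod 13).
    Then x = 2 + 9·5 = 47, valid modulo lcm(9, 13) = 117: x ≡ 47 (mod 117).
  Combine with x ≡ 6 (mod 7): since gcd(117, 7) = 1, we get a unique residue mod 819.
    Write x = 47 + 117·t and substitute into x ≡ 6 (mod 7): 117·t ≡ 6 − 47 = -41 (mod 7).
    Reduce coefficients mod 7: 5·t ≡ 1 (mod 7).
    The inverse of 5 mod 7 is 3 (since 5·3 = 15 = 2·7 + 1), so t ≡ 3·1 = 3 ≡ 3 (mod 7).
    Then x = 47 + 117·3 = 398, valid modulo lcm(117, 7) = 819: x ≡ 398 (mod 819).
Verify: 398 mod 9 = 2 ✓, 398 mod 13 = 8 ✓, 398 mod 7 = 6 ✓.

x ≡ 398 (mod 819).


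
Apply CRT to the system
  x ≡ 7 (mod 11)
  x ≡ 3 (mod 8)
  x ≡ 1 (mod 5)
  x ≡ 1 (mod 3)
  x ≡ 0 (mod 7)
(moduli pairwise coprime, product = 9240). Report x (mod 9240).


Product of moduli M = 11 · 8 · 5 · 3 · 7 = 9240.
Merge one congruence at a time:
  Start: x ≡ 7 (mod 11).
  Combine with x ≡ 3 (mod 8); new modulus lcm = 88.
    Write x = 7 + 11·t and substitute into x ≡ 3 (mod 8): 11·t ≡ 3 − 7 = -4 (mod 8).
    Reduce coefficients mod 8: 3·t ≡ 4 (mod 8).
    The inverse of 3 mod 8 is 3 (since 3·3 = 9 = 1·8 + 1), so t ≡ 3·4 = 12 ≡ 4 (mod 8).
    Then x = 7 + 11·4 = 51, valid modulo lcm(11, 8) = 88: x ≡ 51 (mod 88).
  Combine with x ≡ 1 (mod 5); new modulus lcm = 440.
    Write x = 51 + 88·t and substitute into x ≡ 1 (mod 5): 88·t ≡ 1 − 51 = -50 (mod 5).
    Reduce coefficients mod 5: 3·t ≡ 0 (mod 5).
    The inverse of 3 mod 5 is 2 (since 3·2 = 6 = 1·5 + 1), so t ≡ 2·0 = 0 ≡ 0 (mod 5).
    Then x = 51 + 88·0 = 51, valid modulo lcm(88, 5) = 440: x ≡ 51 (mod 440).
  Combine with x ≡ 1 (mod 3); new modulus lcm = 1320.
    Write x = 51 + 440·t and substitute into x ≡ 1 (mod 3): 440·t ≡ 1 − 51 = -50 (mod 3).
    Reduce coefficients mod 3: 2·t ≡ 1 (mod 3).
    The inverse of 2 mod 3 is 2 (since 2·2 = 4 = 1·3 + 1), so t ≡ 2·1 = 2 ≡ 2 (mod 3).
    Then x = 51 + 440·2 = 931, valid modulo lcm(440, 3) = 1320: x ≡ 931 (mod 1320).
  Combine with x ≡ 0 (mod 7); new modulus lcm = 9240.
    Write x = 931 + 1320·t and substitute into x ≡ 0 (mod 7): 1320·t ≡ 0 − 931 = -931 (mod 7).
    Reduce coefficients mod 7: 4·t ≡ 0 (mod 7).
    The inverse of 4 mod 7 is 2 (since 4·2 = 8 = 1·7 + 1), so t ≡ 2·0 = 0 ≡ 0 (mod 7).
    Then x = 931 + 1320·0 = 931, valid modulo lcm(1320, 7) = 9240: x ≡ 931 (mod 9240).
Verify against each original: 931 mod 11 = 7, 931 mod 8 = 3, 931 mod 5 = 1, 931 mod 3 = 1, 931 mod 7 = 0.

x ≡ 931 (mod 9240).


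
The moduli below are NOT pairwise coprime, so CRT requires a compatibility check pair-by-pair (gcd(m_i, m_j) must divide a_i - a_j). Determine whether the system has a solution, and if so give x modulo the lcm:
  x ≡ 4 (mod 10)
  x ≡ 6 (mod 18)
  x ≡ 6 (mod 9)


Moduli 10, 18, 9 are not pairwise coprime, so CRT works modulo lcm(m_i) when all pairwise compatibility conditions hold.
Pairwise compatibility: gcd(m_i, m_j) must divide a_i - a_j for every pair.
Merge one congruence at a time:
  Start: x ≡ 4 (mod 10).
  Combine with x ≡ 6 (mod 18): gcd(10, 18) = 2; 6 - 4 = 2, which IS divisible by 2, so compatible.
    Write x = 4 + 10·t and substitute into x ≡ 6 (mod 18): 10·t ≡ 6 − 4 = 2 (mod 18).
    Divide the congruence (and modulus) by g = 2: 5·t ≡ 1 (mod 9).
    The inverse of 5 mod 9 is 2 (since 5·2 = 10 = 1·9 + 1), so t ≡ 2·1 = 2 ≡ 2 (mod 9).
    Then x = 4 + 10·2 = 24, valid modulo lcm(10, 18) = 90: x ≡ 24 (mod 90).
  Combine with x ≡ 6 (mod 9): gcd(90, 9) = 9; 6 - 24 = -18, which IS divisible by 9, so compatible.
    Write x = 24 + 90·t and substitute into x ≡ 6 (mod 9): 90·t ≡ 6 − 24 = -18 (mod 9).
    Divide the congruence (and modulus) by g = 9: 10·t ≡ -2 (mod 1).
    Modulo 1 every t works; take t = 0.
    Then x = 24 + 90·0 = 24, valid modulo lcm(90, 9) = 90: x ≡ 24 (mod 90).
Verify: 24 mod 10 = 4, 24 mod 18 = 6, 24 mod 9 = 6.

x ≡ 24 (mod 90).


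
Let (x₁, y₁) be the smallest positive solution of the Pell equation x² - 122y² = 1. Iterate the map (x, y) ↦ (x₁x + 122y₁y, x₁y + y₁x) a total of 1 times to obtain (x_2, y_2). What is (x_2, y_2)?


Step 1: Find the fundamental solution (x₁, y₁) of x² - 122y² = 1.
  Expand √122 as a continued fraction. a₀ = ⌊√122⌋ = 11; iterate m_{k+1} = d_k·a_k − m_k, d_{k+1} = (122 − m_{k+1}²)/d_k, a_{k+1} = ⌊(a₀ + m_{k+1})/d_{k+1}⌋ (starting m₀ = 0, d₀ = 1), with convergents p_k = a_k·p_{k-1} + p_{k-2}, q_k = a_k·q_{k-1} + q_{k-2} (p₋₁ = 1, q₋₁ = 0):
  k = 0: a₀ = 11; p₀/q₀ = 11/1; p₀² − 122·q₀² = 121 − 122 = -1.
  k = 1: m = 11, d = 1, a = ⌊(11 + 11)/1⌋ = 22; p/q = (22·11 + 1)/(22·1 + 0) = 243/22; p² − 122·q² = 59049 − 59048 = 1.
  The first convergent with p² − 122·q² = 1 gives the fundamental solution (x₁, y₁) = (243, 22).
Step 2: Apply the recurrence (x_{n+1}, y_{n+1}) = (x₁x_n + 122y₁y_n, x₁y_n + y₁x_n) repeatedly.
  From (x_1, y_1) = (243, 22): x_2 = 243·243 + 122·22·22 = 118097; y_2 = 243·22 + 22·243 = 10692.
Step 3: Verify x_2² - 122·y_2² = 13946901409 - 13946901408 = 1 (should be 1). ✓

(x_1, y_1) = (243, 22); (x_2, y_2) = (118097, 10692).


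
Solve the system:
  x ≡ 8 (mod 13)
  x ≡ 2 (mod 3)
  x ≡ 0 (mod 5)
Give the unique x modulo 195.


Moduli 13, 3, 5 are pairwise coprime; by CRT there is a unique solution modulo M = 13 · 3 · 5 = 195.
Solve pairwise, accumulating the modulus:
  Start with x ≡ 8 (mod 13).
  Combine with x ≡ 2 (mod 3): since gcd(13, 3) = 1, we get a unique residue mod 39.
    Write x = 8 + 13·t and substitute into x ≡ 2 (mod 3): 13·t ≡ 2 − 8 = -6 (mod 3).
    Reduce coefficients mod 3: 1·t ≡ 0 (mod 3).
    So t ≡ 0 (mod 3).
    Then x = 8 + 13·0 = 8, valid modulo lcm(13, 3) = 39: x ≡ 8 (mod 39).
  Combine with x ≡ 0 (mod 5): since gcd(39, 5) = 1, we get a unique residue mod 195.
    Write x = 8 + 39·t and substitute into x ≡ 0 (mod 5): 39·t ≡ 0 − 8 = -8 (mod 5).
    Reduce coefficients mod 5: 4·t ≡ 2 (mod 5).
    The inverse of 4 mod 5 is 4 (since 4·4 = 16 = 3·5 + 1), so t ≡ 4·2 = 8 ≡ 3 (mod 5).
    Then x = 8 + 39·3 = 125, valid modulo lcm(39, 5) = 195: x ≡ 125 (mod 195).
Verify: 125 mod 13 = 8 ✓, 125 mod 3 = 2 ✓, 125 mod 5 = 0 ✓.

x ≡ 125 (mod 195).


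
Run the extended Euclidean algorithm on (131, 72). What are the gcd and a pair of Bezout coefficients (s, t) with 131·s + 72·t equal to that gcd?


Euclidean algorithm on (131, 72) — divide until remainder is 0:
  131 = 1 · 72 + 59
  72 = 1 · 59 + 13
  59 = 4 · 13 + 7
  13 = 1 · 7 + 6
  7 = 1 · 6 + 1
  6 = 6 · 1 + 0
gcd(131, 72) = 1.
Track Bezout coefficients alongside the remainders: start with r₀ = 131 = a·1 + b·0 (s = 1, t = 0) and r₁ = 72 = a·0 + b·1 (s = 0, t = 1); each new remainder r_{k+1} = r_{k-1} − q_k·r_k inherits s_{k+1} = s_{k-1} − q_k·s_k, t_{k+1} = t_{k-1} − q_k·t_k, so r_k = a·s_k + b·t_k at every step:
  q = 1: r = 59, s = 1 − 1·0 = 1, t = 0 − 1·1 = -1  (check: 131·1 + 72·(-1) = 59)
  q = 1: r = 13, s = 0 − 1·1 = -1, t = 1 − 1·(-1) = 2  (check: 131·(-1) + 72·2 = 13)
  q = 4: r = 7, s = 1 − 4·(-1) = 5, t = -1 − 4·2 = -9  (check: 131·5 + 72·(-9) = 7)
  q = 1: r = 6, s = -1 − 1·5 = -6, t = 2 − 1·(-9) = 11  (check: 131·(-6) + 72·11 = 6)
  q = 1: r = 1, s = 5 − 1·(-6) = 11, t = -9 − 1·11 = -20  (check: 131·11 + 72·(-20) = 1)
The row with r = 1 (the gcd) gives the Bezout coefficients s = 11, t = -20.
Result: 131 · (11) + 72 · (-20) = 1.

gcd(131, 72) = 1; s = 11, t = -20 (check: 131·11 + 72·(-20) = 1).


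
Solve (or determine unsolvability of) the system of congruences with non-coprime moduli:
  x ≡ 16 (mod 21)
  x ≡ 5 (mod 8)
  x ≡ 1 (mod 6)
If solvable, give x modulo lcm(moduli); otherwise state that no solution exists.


Moduli 21, 8, 6 are not pairwise coprime, so CRT works modulo lcm(m_i) when all pairwise compatibility conditions hold.
Pairwise compatibility: gcd(m_i, m_j) must divide a_i - a_j for every pair.
Merge one congruence at a time:
  Start: x ≡ 16 (mod 21).
  Combine with x ≡ 5 (mod 8): gcd(21, 8) = 1; 5 - 16 = -11, which IS divisible by 1, so compatible.
    Write x = 16 + 21·t and substitute into x ≡ 5 (mod 8): 21·t ≡ 5 − 16 = -11 (mod 8).
    Reduce coefficients mod 8: 5·t ≡ 5 (mod 8).
    The inverse of 5 mod 8 is 5 (since 5·5 = 25 = 3·8 + 1), so t ≡ 5·5 = 25 ≡ 1 (mod 8).
    Then x = 16 + 21·1 = 37, valid modulo lcm(21, 8) = 168: x ≡ 37 (mod 168).
  Combine with x ≡ 1 (mod 6): gcd(168, 6) = 6; 1 - 37 = -36, which IS divisible by 6, so compatible.
    Write x = 37 + 168·t and substitute into x ≡ 1 (mod 6): 168·t ≡ 1 − 37 = -36 (mod 6).
    Divide the congruence (and modulus) by g = 6: 28·t ≡ -6 (mod 1).
    Modulo 1 every t works; take t = 0.
    Then x = 37 + 168·0 = 37, valid modulo lcm(168, 6) = 168: x ≡ 37 (mod 168).
Verify: 37 mod 21 = 16, 37 mod 8 = 5, 37 mod 6 = 1.

x ≡ 37 (mod 168).


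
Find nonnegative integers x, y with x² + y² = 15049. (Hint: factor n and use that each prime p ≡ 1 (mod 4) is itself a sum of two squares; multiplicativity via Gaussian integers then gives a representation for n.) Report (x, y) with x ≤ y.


Step 1: Factor n = 15049 = 101 · 149.
Step 2: Check the mod-4 condition on each prime factor: 101 ≡ 1 (mod 4), exponent 1; 149 ≡ 1 (mod 4), exponent 1.
All primes ≡ 3 (mod 4) appear to even exponent (or don't appear), so by the two-squares theorem n IS expressible as a sum of two squares.
Step 3: Build a representation. Here n = 101 · 149 is a product of primes ≡ 1 (mod 4). Each prime p ≡ 1 (mod 4) is itself a sum of two squares; find a² by testing p − a² for a perfect square:
  101: 101 − 1² = 100 = 10² ⇒ 101 = 1² + 10².
  149: 149 − 1² = 148, 149 − 2² = 145, 149 − 3² = 140, 149 − 4² = 133, 149 − 5² = 124, 149 − 6² = 113, 149 − 7² = 100 = 10² ⇒ 149 = 7² + 10².
  Combine using the Brahmagupta–Fibonacci identity (a² + b²)(c² + d²) = (ac − bd)² + (ad + bc)² = (ac + bd)² + (ad − bc)²:
  101 · 149 = 15049: from (1² + 10²)(7² + 10²), take (1·7 − 10·10, 1·10 + 10·7) = (7 − 100, 10 + 70) = (-93, 80); dropping signs (only squares matter) gives (93, 80); check 93² + 80² = 8649 + 6400 = 15049 ✓.
Step 4: Order so x ≤ y and verify: 80² + 93² = 6400 + 8649 = 15049 = n. ✓

n = 15049 = 80² + 93² (one valid representation with x ≤ y).


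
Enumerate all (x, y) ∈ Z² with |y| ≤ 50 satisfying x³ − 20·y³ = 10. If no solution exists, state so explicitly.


The equation is x³ - 20y³ = 10. For fixed y, x³ = 20·y³ + 10, so a solution requires the RHS to be a perfect cube.
Strategy: iterate y from -50 to 50, compute RHS = 20·y³ + 10, and check whether it is a (positive or negative) perfect cube.
Check small values of y:
  y = 0: RHS = 10 is not a perfect cube.
  y = 1: RHS = 30 is not a perfect cube.
  y = -1: RHS = -10 is not a perfect cube.
  y = 2: RHS = 170 is not a perfect cube.
  y = -2: RHS = -150 is not a perfect cube.
  y = 3: RHS = 550 is not a perfect cube.
  y = -3: RHS = -530 is not a perfect cube.
Continuing the search up to |y| = 50 finds no solutions either.
No (x, y) in the scanned range satisfies the equation.

No integer solutions with |y| ≤ 50.


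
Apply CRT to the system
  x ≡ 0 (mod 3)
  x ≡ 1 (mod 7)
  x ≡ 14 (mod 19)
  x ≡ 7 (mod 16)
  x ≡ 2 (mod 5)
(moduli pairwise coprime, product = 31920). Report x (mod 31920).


Product of moduli M = 3 · 7 · 19 · 16 · 5 = 31920.
Merge one congruence at a time:
  Start: x ≡ 0 (mod 3).
  Combine with x ≡ 1 (mod 7); new modulus lcm = 21.
    Write x = 0 + 3·t and substitute into x ≡ 1 (mod 7): 3·t ≡ 1 − 0 = 1 (mod 7).
    The inverse of 3 mod 7 is 5 (since 3·5 = 15 = 2·7 + 1), so t ≡ 5·1 = 5 ≡ 5 (mod 7).
    Then x = 0 + 3·5 = 15, valid modulo lcm(3, 7) = 21: x ≡ 15 (mod 21).
  Combine with x ≡ 14 (mod 19); new modulus lcm = 399.
    Write x = 15 + 21·t and substitute into x ≡ 14 (mod 19): 21·t ≡ 14 − 15 = -1 (mod 19).
    Reduce coefficients mod 19: 2·t ≡ 18 (mod 19).
    The inverse of 2 mod 19 is 10 (since 2·10 = 20 = 1·19 + 1), so t ≡ 10·18 = 180 ≡ 9 (mod 19).
    Then x = 15 + 21·9 = 204, valid modulo lcm(21, 19) = 399: x ≡ 204 (mod 399).
  Combine with x ≡ 7 (mod 16); new modulus lcm = 6384.
    Write x = 204 + 399·t and substitute into x ≡ 7 (mod 16): 399·t ≡ 7 − 204 = -197 (mod 16).
    Reduce coefficients mod 16: 15·t ≡ 11 (mod 16).
    The inverse of 15 mod 16 is 15 (since 15·15 = 225 = 14·16 + 1), so t ≡ 15·11 = 165 ≡ 5 (mod 16).
    Then x = 204 + 399·5 = 2199, valid modulo lcm(399, 16) = 6384: x ≡ 2199 (mod 6384).
  Combine with x ≡ 2 (mod 5); new modulus lcm = 31920.
    Write x = 2199 + 6384·t and substitute into x ≡ 2 (mod 5): 6384·t ≡ 2 − 2199 = -2197 (mod 5).
    Reduce coefficients mod 5: 4·t ≡ 3 (mod 5).
    The inverse of 4 mod 5 is 4 (since 4·4 = 16 = 3·5 + 1), so t ≡ 4·3 = 12 ≡ 2 (mod 5).
    Then x = 2199 + 6384·2 = 14967, valid modulo lcm(6384, 5) = 31920: x ≡ 14967 (mod 31920).
Verify against each original: 14967 mod 3 = 0, 14967 mod 7 = 1, 14967 mod 19 = 14, 14967 mod 16 = 7, 14967 mod 5 = 2.

x ≡ 14967 (mod 31920).


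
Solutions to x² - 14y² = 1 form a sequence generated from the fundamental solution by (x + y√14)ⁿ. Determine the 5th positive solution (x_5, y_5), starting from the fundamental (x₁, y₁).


Step 1: Find the fundamental solution (x₁, y₁) of x² - 14y² = 1.
  Expand √14 as a continued fraction. a₀ = ⌊√14⌋ = 3; iterate m_{k+1} = d_k·a_k − m_k, d_{k+1} = (14 − m_{k+1}²)/d_k, a_{k+1} = ⌊(a₀ + m_{k+1})/d_{k+1}⌋ (starting m₀ = 0, d₀ = 1), with convergents p_k = a_k·p_{k-1} + p_{k-2}, q_k = a_k·q_{k-1} + q_{k-2} (p₋₁ = 1, q₋₁ = 0):
  k = 0: a₀ = 3; p₀/q₀ = 3/1; p₀² − 14·q₀² = 9 − 14 = -5.
  k = 1: m = 3, d = 5, a = ⌊(3 + 3)/5⌋ = 1; p/q = (1·3 + 1)/(1·1 + 0) = 4/1; p² − 14·q² = 16 − 14 = 2.
  k = 2: m = 2, d = 2, a = ⌊(3 + 2)/2⌋ = 2; p/q = (2·4 + 3)/(2·1 + 1) = 11/3; p² − 14·q² = 121 − 126 = -5.
  k = 3: m = 2, d = 5, a = ⌊(3 + 2)/5⌋ = 1; p/q = (1·11 + 4)/(1·3 + 1) = 15/4; p² − 14·q² = 225 − 224 = 1.
  The first convergent with p² − 14·q² = 1 gives the fundamental solution (x₁, y₁) = (15, 4).
Step 2: Apply the recurrence (x_{n+1}, y_{n+1}) = (x₁x_n + 14y₁y_n, x₁y_n + y₁x_n) repeatedly.
  From (x_1, y_1) = (15, 4): x_2 = 15·15 + 14·4·4 = 449; y_2 = 15·4 + 4·15 = 120.
  From (x_2, y_2) = (449, 120): x_3 = 15·449 + 14·4·120 = 13455; y_3 = 15·120 + 4·449 = 3596.
  From (x_3, y_3) = (13455, 3596): x_4 = 15·13455 + 14·4·3596 = 403201; y_4 = 15·3596 + 4·13455 = 107760.
  From (x_4, y_4) = (403201, 107760): x_5 = 15·403201 + 14·4·107760 = 12082575; y_5 = 15·107760 + 4·403201 = 3229204.
Step 3: Verify x_5² - 14·y_5² = 145988618630625 - 145988618630624 = 1 (should be 1). ✓

(x_1, y_1) = (15, 4); (x_5, y_5) = (12082575, 3229204).


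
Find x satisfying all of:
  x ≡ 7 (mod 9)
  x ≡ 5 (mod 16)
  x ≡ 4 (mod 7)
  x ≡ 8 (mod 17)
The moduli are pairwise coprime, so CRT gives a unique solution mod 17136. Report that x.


Product of moduli M = 9 · 16 · 7 · 17 = 17136.
Merge one congruence at a time:
  Start: x ≡ 7 (mod 9).
  Combine with x ≡ 5 (mod 16); new modulus lcm = 144.
    Write x = 7 + 9·t and substitute into x ≡ 5 (mod 16): 9·t ≡ 5 − 7 = -2 (mod 16).
    Reduce coefficients mod 16: 9·t ≡ 14 (mod 16).
    The inverse of 9 mod 16 is 9 (since 9·9 = 81 = 5·16 + 1), so t ≡ 9·14 = 126 ≡ 14 (mod 16).
    Then x = 7 + 9·14 = 133, valid modulo lcm(9, 16) = 144: x ≡ 133 (mod 144).
  Combine with x ≡ 4 (mod 7); new modulus lcm = 1008.
    Write x = 133 + 144·t and substitute into x ≡ 4 (mod 7): 144·t ≡ 4 − 133 = -129 (mod 7).
    Reduce coefficients mod 7: 4·t ≡ 4 (mod 7).
    The inverse of 4 mod 7 is 2 (since 4·2 = 8 = 1·7 + 1), so t ≡ 2·4 = 8 ≡ 1 (mod 7).
    Then x = 133 + 144·1 = 277, valid modulo lcm(144, 7) = 1008: x ≡ 277 (mod 1008).
  Combine with x ≡ 8 (mod 17); new modulus lcm = 17136.
    Write x = 277 + 1008·t and substitute into x ≡ 8 (mod 17): 1008·t ≡ 8 − 277 = -269 (mod 17).
    Reduce coefficients mod 17: 5·t ≡ 3 (mod 17).
    The inverse of 5 mod 17 is 7 (since 5·7 = 35 = 2·17 + 1), so t ≡ 7·3 = 21 ≡ 4 (mod 17).
    Then x = 277 + 1008·4 = 4309, valid modulo lcm(1008, 17) = 17136: x ≡ 4309 (mod 17136).
Verify against each original: 4309 mod 9 = 7, 4309 mod 16 = 5, 4309 mod 7 = 4, 4309 mod 17 = 8.

x ≡ 4309 (mod 17136).


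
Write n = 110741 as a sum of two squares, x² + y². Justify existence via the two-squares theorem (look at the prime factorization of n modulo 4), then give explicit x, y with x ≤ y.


Step 1: Factor n = 110741 = 37 · 41 · 73.
Step 2: Check the mod-4 condition on each prime factor: 37 ≡ 1 (mod 4), exponent 1; 41 ≡ 1 (mod 4), exponent 1; 73 ≡ 1 (mod 4), exponent 1.
All primes ≡ 3 (mod 4) appear to even exponent (or don't appear), so by the two-squares theorem n IS expressible as a sum of two squares.
Step 3: Build a representation. Here n = 37 · 41 · 73 is a product of primes ≡ 1 (mod 4). Each prime p ≡ 1 (mod 4) is itself a sum of two squares; find a² by testing p − a² for a perfect square:
  37: 37 − 1² = 36 = 6² ⇒ 37 = 1² + 6².
  41: 41 − 1² = 40, 41 − 2² = 37, 41 − 3² = 32, 41 − 4² = 25 = 5² ⇒ 41 = 4² + 5².
  73: 73 − 1² = 72, 73 − 2² = 69, 73 − 3² = 64 = 8² ⇒ 73 = 3² + 8².
  Combine using the Brahmagupta–Fibonacci identity (a² + b²)(c² + d²) = (ac − bd)² + (ad + bc)² = (ac + bd)² + (ad − bc)²:
  37 · 41 = 1517: from (1² + 6²)(4² + 5²), take (1·4 − 6·5, 1·5 + 6·4) = (4 − 30, 5 + 24) = (-26, 29); dropping signs (only squares matter) gives (26, 29); check 26² + 29² = 676 + 841 = 1517 ✓.
  1517 · 73 = 110741: from (26² + 29²)(3² + 8²), take (26·3 − 29·8, 26·8 + 29·3) = (78 − 232, 208 + 87) = (-154, 295); dropping signs (only squares matter) gives (154, 295); check 154² + 295² = 23716 + 87025 = 110741 ✓.
Step 4: Order so x ≤ y and verify: 154² + 295² = 23716 + 87025 = 110741 = n. ✓

n = 110741 = 154² + 295² (one valid representation with x ≤ y).


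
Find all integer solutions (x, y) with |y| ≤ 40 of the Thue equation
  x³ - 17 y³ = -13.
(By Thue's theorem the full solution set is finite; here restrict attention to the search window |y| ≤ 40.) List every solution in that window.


The equation is x³ - 17y³ = -13. For fixed y, x³ = 17·y³ − 13, so a solution requires the RHS to be a perfect cube.
Strategy: iterate y from -40 to 40, compute RHS = 17·y³ − 13, and check whether it is a (positive or negative) perfect cube.
Check small values of y:
  y = 0: RHS = -13 is not a perfect cube.
  y = 1: RHS = 4 is not a perfect cube.
  y = -1: RHS = -30 is not a perfect cube.
  y = 2: RHS = 123 is not a perfect cube.
  y = -2: RHS = -149 is not a perfect cube.
  y = 3: RHS = 446 is not a perfect cube.
  y = -3: RHS = -472 is not a perfect cube.
Continuing the search up to |y| = 40 finds no solutions either.
No (x, y) in the scanned range satisfies the equation.

No integer solutions with |y| ≤ 40.


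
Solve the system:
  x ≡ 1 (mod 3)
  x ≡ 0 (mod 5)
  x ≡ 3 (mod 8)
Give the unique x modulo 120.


Moduli 3, 5, 8 are pairwise coprime; by CRT there is a unique solution modulo M = 3 · 5 · 8 = 120.
Solve pairwise, accumulating the modulus:
  Start with x ≡ 1 (mod 3).
  Combine with x ≡ 0 (mod 5): since gcd(3, 5) = 1, we get a unique residue mod 15.
    Write x = 1 + 3·t and substitute into x ≡ 0 (mod 5): 3·t ≡ 0 − 1 = -1 (mod 5).
    Reduce coefficients mod 5: 3·t ≡ 4 (mod 5).
    The inverse of 3 mod 5 is 2 (since 3·2 = 6 = 1·5 + 1), so t ≡ 2·4 = 8 ≡ 3 (mod 5).
    Then x = 1 + 3·3 = 10, valid modulo lcm(3, 5) = 15: x ≡ 10 (mod 15).
  Combine with x ≡ 3 (mod 8): since gcd(15, 8) = 1, we get a unique residue mod 120.
    Write x = 10 + 15·t and substitute into x ≡ 3 (mod 8): 15·t ≡ 3 − 10 = -7 (mod 8).
    Reduce coefficients mod 8: 7·t ≡ 1 (mod 8).
    The inverse of 7 mod 8 is 7 (since 7·7 = 49 = 6·8 + 1), so t ≡ 7·1 = 7 ≡ 7 (mod 8).
    Then x = 10 + 15·7 = 115, valid modulo lcm(15, 8) = 120: x ≡ 115 (mod 120).
Verify: 115 mod 3 = 1 ✓, 115 mod 5 = 0 ✓, 115 mod 8 = 3 ✓.

x ≡ 115 (mod 120).


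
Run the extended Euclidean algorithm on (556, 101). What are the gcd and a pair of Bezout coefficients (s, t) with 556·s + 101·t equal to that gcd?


Euclidean algorithm on (556, 101) — divide until remainder is 0:
  556 = 5 · 101 + 51
  101 = 1 · 51 + 50
  51 = 1 · 50 + 1
  50 = 50 · 1 + 0
gcd(556, 101) = 1.
Track Bezout coefficients alongside the remainders: start with r₀ = 556 = a·1 + b·0 (s = 1, t = 0) and r₁ = 101 = a·0 + b·1 (s = 0, t = 1); each new remainder r_{k+1} = r_{k-1} − q_k·r_k inherits s_{k+1} = s_{k-1} − q_k·s_k, t_{k+1} = t_{k-1} − q_k·t_k, so r_k = a·s_k + b·t_k at every step:
  q = 5: r = 51, s = 1 − 5·0 = 1, t = 0 − 5·1 = -5  (check: 556·1 + 101·(-5) = 51)
  q = 1: r = 50, s = 0 − 1·1 = -1, t = 1 − 1·(-5) = 6  (check: 556·(-1) + 101·6 = 50)
  q = 1: r = 1, s = 1 − 1·(-1) = 2, t = -5 − 1·6 = -11  (check: 556·2 + 101·(-11) = 1)
The row with r = 1 (the gcd) gives the Bezout coefficients s = 2, t = -11.
Result: 556 · (2) + 101 · (-11) = 1.

gcd(556, 101) = 1; s = 2, t = -11 (check: 556·2 + 101·(-11) = 1).


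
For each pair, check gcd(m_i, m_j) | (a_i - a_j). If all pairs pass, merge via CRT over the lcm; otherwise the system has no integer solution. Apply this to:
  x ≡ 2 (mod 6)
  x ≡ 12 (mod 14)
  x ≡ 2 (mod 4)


Moduli 6, 14, 4 are not pairwise coprime, so CRT works modulo lcm(m_i) when all pairwise compatibility conditions hold.
Pairwise compatibility: gcd(m_i, m_j) must divide a_i - a_j for every pair.
Merge one congruence at a time:
  Start: x ≡ 2 (mod 6).
  Combine with x ≡ 12 (mod 14): gcd(6, 14) = 2; 12 - 2 = 10, which IS divisible by 2, so compatible.
    Write x = 2 + 6·t and substitute into x ≡ 12 (mod 14): 6·t ≡ 12 − 2 = 10 (mod 14).
    Divide the congruence (and modulus) by g = 2: 3·t ≡ 5 (mod 7).
    The inverse of 3 mod 7 is 5 (since 3·5 = 15 = 2·7 + 1), so t ≡ 5·5 = 25 ≡ 4 (mod 7).
    Then x = 2 + 6·4 = 26, valid modulo lcm(6, 14) = 42: x ≡ 26 (mod 42).
  Combine with x ≡ 2 (mod 4): gcd(42, 4) = 2; 2 - 26 = -24, which IS divisible by 2, so compatible.
    Write x = 26 + 42·t and substitute into x ≡ 2 (mod 4): 42·t ≡ 2 − 26 = -24 (mod 4).
    Divide the congruence (and modulus) by g = 2: 21·t ≡ -12 (mod 2).
    Reduce coefficients mod 2: 1·t ≡ 0 (mod 2).
    So t ≡ 0 (mod 2).
    Then x = 26 + 42·0 = 26, valid modulo lcm(42, 4) = 84: x ≡ 26 (mod 84).
Verify: 26 mod 6 = 2, 26 mod 14 = 12, 26 mod 4 = 2.

x ≡ 26 (mod 84).


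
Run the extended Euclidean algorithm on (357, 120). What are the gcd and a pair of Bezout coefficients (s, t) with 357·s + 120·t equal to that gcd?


Euclidean algorithm on (357, 120) — divide until remainder is 0:
  357 = 2 · 120 + 117
  120 = 1 · 117 + 3
  117 = 39 · 3 + 0
gcd(357, 120) = 3.
Track Bezout coefficients alongside the remainders: start with r₀ = 357 = a·1 + b·0 (s = 1, t = 0) and r₁ = 120 = a·0 + b·1 (s = 0, t = 1); each new remainder r_{k+1} = r_{k-1} − q_k·r_k inherits s_{k+1} = s_{k-1} − q_k·s_k, t_{k+1} = t_{k-1} − q_k·t_k, so r_k = a·s_k + b·t_k at every step:
  q = 2: r = 117, s = 1 − 2·0 = 1, t = 0 − 2·1 = -2  (check: 357·1 + 120·(-2) = 117)
  q = 1: r = 3, s = 0 − 1·1 = -1, t = 1 − 1·(-2) = 3  (check: 357·(-1) + 120·3 = 3)
The row with r = 3 (the gcd) gives the Bezout coefficients s = -1, t = 3.
Result: 357 · (-1) + 120 · (3) = 3.

gcd(357, 120) = 3; s = -1, t = 3 (check: 357·(-1) + 120·3 = 3).
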